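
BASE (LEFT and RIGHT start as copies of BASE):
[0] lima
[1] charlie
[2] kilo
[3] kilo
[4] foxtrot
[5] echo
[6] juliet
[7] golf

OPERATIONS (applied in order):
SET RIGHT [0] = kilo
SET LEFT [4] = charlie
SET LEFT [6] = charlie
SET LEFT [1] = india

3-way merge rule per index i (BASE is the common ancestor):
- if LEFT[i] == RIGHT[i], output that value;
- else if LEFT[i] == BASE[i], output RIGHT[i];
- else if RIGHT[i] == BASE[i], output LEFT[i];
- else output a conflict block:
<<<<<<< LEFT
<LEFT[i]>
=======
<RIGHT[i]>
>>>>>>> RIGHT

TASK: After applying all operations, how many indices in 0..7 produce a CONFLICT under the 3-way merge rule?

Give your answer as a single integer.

Final LEFT:  [lima, india, kilo, kilo, charlie, echo, charlie, golf]
Final RIGHT: [kilo, charlie, kilo, kilo, foxtrot, echo, juliet, golf]
i=0: L=lima=BASE, R=kilo -> take RIGHT -> kilo
i=1: L=india, R=charlie=BASE -> take LEFT -> india
i=2: L=kilo R=kilo -> agree -> kilo
i=3: L=kilo R=kilo -> agree -> kilo
i=4: L=charlie, R=foxtrot=BASE -> take LEFT -> charlie
i=5: L=echo R=echo -> agree -> echo
i=6: L=charlie, R=juliet=BASE -> take LEFT -> charlie
i=7: L=golf R=golf -> agree -> golf
Conflict count: 0

Answer: 0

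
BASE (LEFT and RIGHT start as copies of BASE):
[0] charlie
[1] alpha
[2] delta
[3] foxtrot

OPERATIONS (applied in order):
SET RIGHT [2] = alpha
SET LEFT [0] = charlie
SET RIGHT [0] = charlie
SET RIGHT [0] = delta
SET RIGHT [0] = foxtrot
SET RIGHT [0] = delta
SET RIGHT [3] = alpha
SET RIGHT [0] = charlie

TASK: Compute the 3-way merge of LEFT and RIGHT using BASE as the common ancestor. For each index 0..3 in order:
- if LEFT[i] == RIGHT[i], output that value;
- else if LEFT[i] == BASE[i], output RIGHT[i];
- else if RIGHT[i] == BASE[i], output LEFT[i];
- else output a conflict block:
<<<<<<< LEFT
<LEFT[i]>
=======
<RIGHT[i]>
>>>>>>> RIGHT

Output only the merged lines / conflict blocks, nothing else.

Final LEFT:  [charlie, alpha, delta, foxtrot]
Final RIGHT: [charlie, alpha, alpha, alpha]
i=0: L=charlie R=charlie -> agree -> charlie
i=1: L=alpha R=alpha -> agree -> alpha
i=2: L=delta=BASE, R=alpha -> take RIGHT -> alpha
i=3: L=foxtrot=BASE, R=alpha -> take RIGHT -> alpha

Answer: charlie
alpha
alpha
alpha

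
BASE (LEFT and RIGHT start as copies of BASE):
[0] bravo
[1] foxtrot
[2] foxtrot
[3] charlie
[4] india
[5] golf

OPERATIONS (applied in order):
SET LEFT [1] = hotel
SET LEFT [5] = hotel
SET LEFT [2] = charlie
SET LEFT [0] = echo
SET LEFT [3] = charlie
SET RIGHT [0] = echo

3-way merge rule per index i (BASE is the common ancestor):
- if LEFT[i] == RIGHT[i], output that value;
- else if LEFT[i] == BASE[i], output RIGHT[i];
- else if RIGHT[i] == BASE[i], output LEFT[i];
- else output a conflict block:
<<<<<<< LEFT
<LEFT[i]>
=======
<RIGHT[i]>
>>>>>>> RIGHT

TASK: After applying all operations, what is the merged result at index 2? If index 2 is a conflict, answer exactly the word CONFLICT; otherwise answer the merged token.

Answer: charlie

Derivation:
Final LEFT:  [echo, hotel, charlie, charlie, india, hotel]
Final RIGHT: [echo, foxtrot, foxtrot, charlie, india, golf]
i=0: L=echo R=echo -> agree -> echo
i=1: L=hotel, R=foxtrot=BASE -> take LEFT -> hotel
i=2: L=charlie, R=foxtrot=BASE -> take LEFT -> charlie
i=3: L=charlie R=charlie -> agree -> charlie
i=4: L=india R=india -> agree -> india
i=5: L=hotel, R=golf=BASE -> take LEFT -> hotel
Index 2 -> charlie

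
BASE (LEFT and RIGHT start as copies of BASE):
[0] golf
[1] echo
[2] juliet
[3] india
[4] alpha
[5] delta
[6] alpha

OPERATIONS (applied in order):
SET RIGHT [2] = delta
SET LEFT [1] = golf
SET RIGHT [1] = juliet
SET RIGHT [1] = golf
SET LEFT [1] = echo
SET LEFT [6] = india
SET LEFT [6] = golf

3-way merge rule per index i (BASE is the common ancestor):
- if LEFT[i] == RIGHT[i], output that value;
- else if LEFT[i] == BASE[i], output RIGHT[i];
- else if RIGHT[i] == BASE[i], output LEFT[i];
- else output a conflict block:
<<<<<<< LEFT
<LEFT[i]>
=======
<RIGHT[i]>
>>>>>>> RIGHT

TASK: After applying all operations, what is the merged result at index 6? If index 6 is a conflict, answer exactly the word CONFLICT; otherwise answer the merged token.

Answer: golf

Derivation:
Final LEFT:  [golf, echo, juliet, india, alpha, delta, golf]
Final RIGHT: [golf, golf, delta, india, alpha, delta, alpha]
i=0: L=golf R=golf -> agree -> golf
i=1: L=echo=BASE, R=golf -> take RIGHT -> golf
i=2: L=juliet=BASE, R=delta -> take RIGHT -> delta
i=3: L=india R=india -> agree -> india
i=4: L=alpha R=alpha -> agree -> alpha
i=5: L=delta R=delta -> agree -> delta
i=6: L=golf, R=alpha=BASE -> take LEFT -> golf
Index 6 -> golf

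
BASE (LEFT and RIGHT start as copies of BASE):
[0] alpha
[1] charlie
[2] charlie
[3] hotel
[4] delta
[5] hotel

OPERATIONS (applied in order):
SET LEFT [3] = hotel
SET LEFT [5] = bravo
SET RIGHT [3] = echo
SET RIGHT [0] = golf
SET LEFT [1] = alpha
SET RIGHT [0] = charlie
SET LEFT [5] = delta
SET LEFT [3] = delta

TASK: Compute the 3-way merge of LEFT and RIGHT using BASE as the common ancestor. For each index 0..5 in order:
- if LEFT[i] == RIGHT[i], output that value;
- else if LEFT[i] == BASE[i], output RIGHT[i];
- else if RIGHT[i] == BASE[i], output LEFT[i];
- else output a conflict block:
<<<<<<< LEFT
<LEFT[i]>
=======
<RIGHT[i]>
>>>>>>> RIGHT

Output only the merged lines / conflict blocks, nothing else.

Final LEFT:  [alpha, alpha, charlie, delta, delta, delta]
Final RIGHT: [charlie, charlie, charlie, echo, delta, hotel]
i=0: L=alpha=BASE, R=charlie -> take RIGHT -> charlie
i=1: L=alpha, R=charlie=BASE -> take LEFT -> alpha
i=2: L=charlie R=charlie -> agree -> charlie
i=3: BASE=hotel L=delta R=echo all differ -> CONFLICT
i=4: L=delta R=delta -> agree -> delta
i=5: L=delta, R=hotel=BASE -> take LEFT -> delta

Answer: charlie
alpha
charlie
<<<<<<< LEFT
delta
=======
echo
>>>>>>> RIGHT
delta
delta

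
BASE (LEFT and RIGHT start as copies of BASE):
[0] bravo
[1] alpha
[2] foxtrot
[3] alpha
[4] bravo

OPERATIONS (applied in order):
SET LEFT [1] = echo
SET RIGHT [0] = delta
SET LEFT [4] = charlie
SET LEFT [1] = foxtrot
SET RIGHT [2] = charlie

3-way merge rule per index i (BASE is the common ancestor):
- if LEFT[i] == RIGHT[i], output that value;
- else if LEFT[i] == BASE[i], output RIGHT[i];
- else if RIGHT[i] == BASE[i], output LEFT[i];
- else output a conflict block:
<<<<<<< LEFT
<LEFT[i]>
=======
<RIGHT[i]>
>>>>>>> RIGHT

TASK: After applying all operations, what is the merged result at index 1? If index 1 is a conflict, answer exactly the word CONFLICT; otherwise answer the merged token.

Answer: foxtrot

Derivation:
Final LEFT:  [bravo, foxtrot, foxtrot, alpha, charlie]
Final RIGHT: [delta, alpha, charlie, alpha, bravo]
i=0: L=bravo=BASE, R=delta -> take RIGHT -> delta
i=1: L=foxtrot, R=alpha=BASE -> take LEFT -> foxtrot
i=2: L=foxtrot=BASE, R=charlie -> take RIGHT -> charlie
i=3: L=alpha R=alpha -> agree -> alpha
i=4: L=charlie, R=bravo=BASE -> take LEFT -> charlie
Index 1 -> foxtrot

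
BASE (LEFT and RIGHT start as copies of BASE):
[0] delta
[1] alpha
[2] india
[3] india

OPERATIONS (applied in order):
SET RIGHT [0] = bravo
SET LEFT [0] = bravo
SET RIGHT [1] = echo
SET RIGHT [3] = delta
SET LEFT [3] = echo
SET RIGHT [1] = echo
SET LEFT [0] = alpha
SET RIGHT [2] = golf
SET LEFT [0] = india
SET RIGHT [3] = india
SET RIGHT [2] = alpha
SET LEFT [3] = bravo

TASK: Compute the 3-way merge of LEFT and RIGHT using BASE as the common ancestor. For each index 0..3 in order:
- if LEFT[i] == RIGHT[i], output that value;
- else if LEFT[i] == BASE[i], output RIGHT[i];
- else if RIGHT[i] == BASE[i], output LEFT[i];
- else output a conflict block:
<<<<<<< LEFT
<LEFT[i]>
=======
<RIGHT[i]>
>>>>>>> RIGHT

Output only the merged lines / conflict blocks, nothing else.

Answer: <<<<<<< LEFT
india
=======
bravo
>>>>>>> RIGHT
echo
alpha
bravo

Derivation:
Final LEFT:  [india, alpha, india, bravo]
Final RIGHT: [bravo, echo, alpha, india]
i=0: BASE=delta L=india R=bravo all differ -> CONFLICT
i=1: L=alpha=BASE, R=echo -> take RIGHT -> echo
i=2: L=india=BASE, R=alpha -> take RIGHT -> alpha
i=3: L=bravo, R=india=BASE -> take LEFT -> bravo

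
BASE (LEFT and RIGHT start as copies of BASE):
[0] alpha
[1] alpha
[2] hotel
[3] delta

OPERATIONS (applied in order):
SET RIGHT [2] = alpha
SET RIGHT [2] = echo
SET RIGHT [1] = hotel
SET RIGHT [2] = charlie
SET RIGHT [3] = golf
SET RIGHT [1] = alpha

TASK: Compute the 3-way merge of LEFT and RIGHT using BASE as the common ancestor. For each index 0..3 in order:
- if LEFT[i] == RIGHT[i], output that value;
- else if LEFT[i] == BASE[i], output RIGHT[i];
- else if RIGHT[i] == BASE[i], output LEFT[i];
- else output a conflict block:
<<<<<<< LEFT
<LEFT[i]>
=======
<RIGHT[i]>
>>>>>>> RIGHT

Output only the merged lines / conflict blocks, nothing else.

Final LEFT:  [alpha, alpha, hotel, delta]
Final RIGHT: [alpha, alpha, charlie, golf]
i=0: L=alpha R=alpha -> agree -> alpha
i=1: L=alpha R=alpha -> agree -> alpha
i=2: L=hotel=BASE, R=charlie -> take RIGHT -> charlie
i=3: L=delta=BASE, R=golf -> take RIGHT -> golf

Answer: alpha
alpha
charlie
golf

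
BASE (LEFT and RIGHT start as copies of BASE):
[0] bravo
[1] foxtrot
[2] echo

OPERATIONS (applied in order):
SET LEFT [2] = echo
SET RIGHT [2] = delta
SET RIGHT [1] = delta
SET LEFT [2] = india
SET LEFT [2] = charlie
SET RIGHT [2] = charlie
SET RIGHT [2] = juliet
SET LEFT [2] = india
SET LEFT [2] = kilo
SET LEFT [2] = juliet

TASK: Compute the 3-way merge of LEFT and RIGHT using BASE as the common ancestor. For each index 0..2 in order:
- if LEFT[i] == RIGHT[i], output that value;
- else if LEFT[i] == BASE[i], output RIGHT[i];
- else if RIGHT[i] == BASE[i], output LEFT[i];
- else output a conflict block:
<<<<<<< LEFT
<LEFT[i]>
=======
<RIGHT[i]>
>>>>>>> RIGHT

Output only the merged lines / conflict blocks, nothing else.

Answer: bravo
delta
juliet

Derivation:
Final LEFT:  [bravo, foxtrot, juliet]
Final RIGHT: [bravo, delta, juliet]
i=0: L=bravo R=bravo -> agree -> bravo
i=1: L=foxtrot=BASE, R=delta -> take RIGHT -> delta
i=2: L=juliet R=juliet -> agree -> juliet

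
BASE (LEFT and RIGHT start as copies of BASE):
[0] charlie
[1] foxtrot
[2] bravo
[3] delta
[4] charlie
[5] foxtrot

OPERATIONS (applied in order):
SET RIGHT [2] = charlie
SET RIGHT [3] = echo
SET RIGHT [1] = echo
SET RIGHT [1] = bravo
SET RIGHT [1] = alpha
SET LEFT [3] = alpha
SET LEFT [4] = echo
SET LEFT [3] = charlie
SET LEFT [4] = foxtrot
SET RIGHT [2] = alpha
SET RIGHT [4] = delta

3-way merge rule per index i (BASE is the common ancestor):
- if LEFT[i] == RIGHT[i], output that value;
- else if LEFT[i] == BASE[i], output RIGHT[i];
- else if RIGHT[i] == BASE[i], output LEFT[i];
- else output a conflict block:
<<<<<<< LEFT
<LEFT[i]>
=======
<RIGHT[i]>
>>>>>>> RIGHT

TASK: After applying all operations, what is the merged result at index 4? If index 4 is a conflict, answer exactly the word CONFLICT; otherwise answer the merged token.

Answer: CONFLICT

Derivation:
Final LEFT:  [charlie, foxtrot, bravo, charlie, foxtrot, foxtrot]
Final RIGHT: [charlie, alpha, alpha, echo, delta, foxtrot]
i=0: L=charlie R=charlie -> agree -> charlie
i=1: L=foxtrot=BASE, R=alpha -> take RIGHT -> alpha
i=2: L=bravo=BASE, R=alpha -> take RIGHT -> alpha
i=3: BASE=delta L=charlie R=echo all differ -> CONFLICT
i=4: BASE=charlie L=foxtrot R=delta all differ -> CONFLICT
i=5: L=foxtrot R=foxtrot -> agree -> foxtrot
Index 4 -> CONFLICT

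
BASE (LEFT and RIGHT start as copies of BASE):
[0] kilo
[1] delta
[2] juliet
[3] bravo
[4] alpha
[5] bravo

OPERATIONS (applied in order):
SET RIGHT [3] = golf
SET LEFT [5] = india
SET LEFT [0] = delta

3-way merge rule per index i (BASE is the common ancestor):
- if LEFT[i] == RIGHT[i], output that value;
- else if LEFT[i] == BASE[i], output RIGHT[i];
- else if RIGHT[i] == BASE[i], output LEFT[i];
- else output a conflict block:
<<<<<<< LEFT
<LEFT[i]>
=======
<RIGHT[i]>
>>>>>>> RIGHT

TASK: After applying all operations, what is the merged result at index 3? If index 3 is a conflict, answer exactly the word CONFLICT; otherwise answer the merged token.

Answer: golf

Derivation:
Final LEFT:  [delta, delta, juliet, bravo, alpha, india]
Final RIGHT: [kilo, delta, juliet, golf, alpha, bravo]
i=0: L=delta, R=kilo=BASE -> take LEFT -> delta
i=1: L=delta R=delta -> agree -> delta
i=2: L=juliet R=juliet -> agree -> juliet
i=3: L=bravo=BASE, R=golf -> take RIGHT -> golf
i=4: L=alpha R=alpha -> agree -> alpha
i=5: L=india, R=bravo=BASE -> take LEFT -> india
Index 3 -> golf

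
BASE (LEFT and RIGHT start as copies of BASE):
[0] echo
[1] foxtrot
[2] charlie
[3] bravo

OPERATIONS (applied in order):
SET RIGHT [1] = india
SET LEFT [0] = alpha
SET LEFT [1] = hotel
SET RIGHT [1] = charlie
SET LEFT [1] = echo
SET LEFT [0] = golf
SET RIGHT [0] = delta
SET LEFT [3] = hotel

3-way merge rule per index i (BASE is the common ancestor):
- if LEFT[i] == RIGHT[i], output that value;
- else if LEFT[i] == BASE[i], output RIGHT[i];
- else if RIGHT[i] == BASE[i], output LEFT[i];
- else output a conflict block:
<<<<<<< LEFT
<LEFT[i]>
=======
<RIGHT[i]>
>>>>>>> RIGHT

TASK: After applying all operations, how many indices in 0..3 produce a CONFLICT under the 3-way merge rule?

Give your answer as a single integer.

Final LEFT:  [golf, echo, charlie, hotel]
Final RIGHT: [delta, charlie, charlie, bravo]
i=0: BASE=echo L=golf R=delta all differ -> CONFLICT
i=1: BASE=foxtrot L=echo R=charlie all differ -> CONFLICT
i=2: L=charlie R=charlie -> agree -> charlie
i=3: L=hotel, R=bravo=BASE -> take LEFT -> hotel
Conflict count: 2

Answer: 2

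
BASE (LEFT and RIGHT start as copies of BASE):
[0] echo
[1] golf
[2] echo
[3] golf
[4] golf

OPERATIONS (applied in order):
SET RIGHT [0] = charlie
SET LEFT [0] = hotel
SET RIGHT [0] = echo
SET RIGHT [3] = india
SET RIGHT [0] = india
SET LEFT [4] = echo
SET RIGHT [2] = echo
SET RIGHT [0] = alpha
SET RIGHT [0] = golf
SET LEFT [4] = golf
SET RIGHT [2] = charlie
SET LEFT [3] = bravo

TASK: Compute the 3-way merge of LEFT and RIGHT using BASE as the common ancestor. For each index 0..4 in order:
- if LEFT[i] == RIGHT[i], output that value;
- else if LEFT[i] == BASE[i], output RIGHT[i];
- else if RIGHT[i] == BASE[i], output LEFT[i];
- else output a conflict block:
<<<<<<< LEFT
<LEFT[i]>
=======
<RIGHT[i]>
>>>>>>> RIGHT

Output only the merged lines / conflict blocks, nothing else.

Final LEFT:  [hotel, golf, echo, bravo, golf]
Final RIGHT: [golf, golf, charlie, india, golf]
i=0: BASE=echo L=hotel R=golf all differ -> CONFLICT
i=1: L=golf R=golf -> agree -> golf
i=2: L=echo=BASE, R=charlie -> take RIGHT -> charlie
i=3: BASE=golf L=bravo R=india all differ -> CONFLICT
i=4: L=golf R=golf -> agree -> golf

Answer: <<<<<<< LEFT
hotel
=======
golf
>>>>>>> RIGHT
golf
charlie
<<<<<<< LEFT
bravo
=======
india
>>>>>>> RIGHT
golf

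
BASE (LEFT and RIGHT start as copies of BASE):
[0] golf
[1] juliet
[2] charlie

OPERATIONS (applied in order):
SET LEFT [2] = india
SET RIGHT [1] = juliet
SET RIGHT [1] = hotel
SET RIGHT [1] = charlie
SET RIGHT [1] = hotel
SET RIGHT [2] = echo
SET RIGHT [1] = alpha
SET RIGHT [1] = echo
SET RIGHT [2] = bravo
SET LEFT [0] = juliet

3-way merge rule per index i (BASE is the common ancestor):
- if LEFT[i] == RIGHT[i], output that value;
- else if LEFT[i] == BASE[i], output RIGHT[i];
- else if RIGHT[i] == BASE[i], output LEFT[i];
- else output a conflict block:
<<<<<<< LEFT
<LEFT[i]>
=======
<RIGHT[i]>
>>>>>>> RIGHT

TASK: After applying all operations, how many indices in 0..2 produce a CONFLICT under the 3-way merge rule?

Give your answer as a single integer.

Answer: 1

Derivation:
Final LEFT:  [juliet, juliet, india]
Final RIGHT: [golf, echo, bravo]
i=0: L=juliet, R=golf=BASE -> take LEFT -> juliet
i=1: L=juliet=BASE, R=echo -> take RIGHT -> echo
i=2: BASE=charlie L=india R=bravo all differ -> CONFLICT
Conflict count: 1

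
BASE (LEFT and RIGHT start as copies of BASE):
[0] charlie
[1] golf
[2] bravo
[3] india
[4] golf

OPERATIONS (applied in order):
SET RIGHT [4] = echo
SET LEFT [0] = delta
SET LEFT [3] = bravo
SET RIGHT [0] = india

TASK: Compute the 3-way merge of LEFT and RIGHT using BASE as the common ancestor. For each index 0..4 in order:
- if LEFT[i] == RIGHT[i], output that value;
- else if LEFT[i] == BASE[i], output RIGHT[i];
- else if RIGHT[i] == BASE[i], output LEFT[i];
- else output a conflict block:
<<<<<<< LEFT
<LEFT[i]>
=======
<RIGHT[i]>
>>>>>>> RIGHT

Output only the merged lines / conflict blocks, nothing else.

Answer: <<<<<<< LEFT
delta
=======
india
>>>>>>> RIGHT
golf
bravo
bravo
echo

Derivation:
Final LEFT:  [delta, golf, bravo, bravo, golf]
Final RIGHT: [india, golf, bravo, india, echo]
i=0: BASE=charlie L=delta R=india all differ -> CONFLICT
i=1: L=golf R=golf -> agree -> golf
i=2: L=bravo R=bravo -> agree -> bravo
i=3: L=bravo, R=india=BASE -> take LEFT -> bravo
i=4: L=golf=BASE, R=echo -> take RIGHT -> echo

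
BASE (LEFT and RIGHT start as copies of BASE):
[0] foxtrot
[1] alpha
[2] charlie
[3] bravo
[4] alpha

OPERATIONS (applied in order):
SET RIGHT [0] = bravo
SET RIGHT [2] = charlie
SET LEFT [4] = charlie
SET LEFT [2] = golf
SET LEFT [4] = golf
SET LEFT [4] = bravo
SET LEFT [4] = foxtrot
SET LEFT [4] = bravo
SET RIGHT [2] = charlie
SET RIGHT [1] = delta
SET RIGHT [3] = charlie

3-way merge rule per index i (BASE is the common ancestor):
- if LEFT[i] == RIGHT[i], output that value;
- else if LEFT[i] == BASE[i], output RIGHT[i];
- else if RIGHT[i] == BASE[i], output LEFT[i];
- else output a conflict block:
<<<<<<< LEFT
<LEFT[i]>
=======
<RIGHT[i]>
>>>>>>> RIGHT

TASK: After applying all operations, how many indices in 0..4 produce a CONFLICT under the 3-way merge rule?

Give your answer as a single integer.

Answer: 0

Derivation:
Final LEFT:  [foxtrot, alpha, golf, bravo, bravo]
Final RIGHT: [bravo, delta, charlie, charlie, alpha]
i=0: L=foxtrot=BASE, R=bravo -> take RIGHT -> bravo
i=1: L=alpha=BASE, R=delta -> take RIGHT -> delta
i=2: L=golf, R=charlie=BASE -> take LEFT -> golf
i=3: L=bravo=BASE, R=charlie -> take RIGHT -> charlie
i=4: L=bravo, R=alpha=BASE -> take LEFT -> bravo
Conflict count: 0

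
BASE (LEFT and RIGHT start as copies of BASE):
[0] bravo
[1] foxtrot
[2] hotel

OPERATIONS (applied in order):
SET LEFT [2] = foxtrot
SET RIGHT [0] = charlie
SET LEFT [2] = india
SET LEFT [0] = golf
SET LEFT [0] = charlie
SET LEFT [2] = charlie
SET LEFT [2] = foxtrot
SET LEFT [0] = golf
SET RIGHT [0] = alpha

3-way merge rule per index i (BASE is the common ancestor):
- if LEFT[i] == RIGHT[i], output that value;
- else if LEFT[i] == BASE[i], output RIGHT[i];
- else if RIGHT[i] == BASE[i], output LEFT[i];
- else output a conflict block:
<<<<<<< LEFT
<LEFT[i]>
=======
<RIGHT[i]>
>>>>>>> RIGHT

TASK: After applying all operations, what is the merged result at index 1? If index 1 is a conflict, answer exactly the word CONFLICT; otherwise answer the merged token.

Final LEFT:  [golf, foxtrot, foxtrot]
Final RIGHT: [alpha, foxtrot, hotel]
i=0: BASE=bravo L=golf R=alpha all differ -> CONFLICT
i=1: L=foxtrot R=foxtrot -> agree -> foxtrot
i=2: L=foxtrot, R=hotel=BASE -> take LEFT -> foxtrot
Index 1 -> foxtrot

Answer: foxtrot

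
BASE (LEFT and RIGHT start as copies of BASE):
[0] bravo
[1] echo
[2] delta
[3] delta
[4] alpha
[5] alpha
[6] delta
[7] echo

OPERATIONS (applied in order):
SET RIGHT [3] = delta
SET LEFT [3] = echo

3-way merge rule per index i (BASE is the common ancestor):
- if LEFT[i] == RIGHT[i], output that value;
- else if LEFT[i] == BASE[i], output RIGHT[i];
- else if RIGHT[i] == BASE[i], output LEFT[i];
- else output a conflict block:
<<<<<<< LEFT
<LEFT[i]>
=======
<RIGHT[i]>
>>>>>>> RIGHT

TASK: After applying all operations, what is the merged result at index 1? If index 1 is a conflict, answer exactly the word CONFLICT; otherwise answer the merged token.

Answer: echo

Derivation:
Final LEFT:  [bravo, echo, delta, echo, alpha, alpha, delta, echo]
Final RIGHT: [bravo, echo, delta, delta, alpha, alpha, delta, echo]
i=0: L=bravo R=bravo -> agree -> bravo
i=1: L=echo R=echo -> agree -> echo
i=2: L=delta R=delta -> agree -> delta
i=3: L=echo, R=delta=BASE -> take LEFT -> echo
i=4: L=alpha R=alpha -> agree -> alpha
i=5: L=alpha R=alpha -> agree -> alpha
i=6: L=delta R=delta -> agree -> delta
i=7: L=echo R=echo -> agree -> echo
Index 1 -> echo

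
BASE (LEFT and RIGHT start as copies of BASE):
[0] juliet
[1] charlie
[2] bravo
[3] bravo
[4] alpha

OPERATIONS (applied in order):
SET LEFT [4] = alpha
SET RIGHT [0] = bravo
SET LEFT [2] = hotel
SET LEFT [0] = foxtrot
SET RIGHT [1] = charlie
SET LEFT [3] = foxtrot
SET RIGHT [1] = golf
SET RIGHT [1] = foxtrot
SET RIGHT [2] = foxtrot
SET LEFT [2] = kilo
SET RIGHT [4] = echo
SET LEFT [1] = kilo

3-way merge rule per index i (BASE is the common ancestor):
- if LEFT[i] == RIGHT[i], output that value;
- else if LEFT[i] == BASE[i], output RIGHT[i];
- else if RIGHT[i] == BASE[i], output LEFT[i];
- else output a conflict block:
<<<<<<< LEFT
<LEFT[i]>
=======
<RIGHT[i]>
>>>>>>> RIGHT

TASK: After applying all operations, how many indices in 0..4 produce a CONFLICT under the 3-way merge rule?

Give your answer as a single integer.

Answer: 3

Derivation:
Final LEFT:  [foxtrot, kilo, kilo, foxtrot, alpha]
Final RIGHT: [bravo, foxtrot, foxtrot, bravo, echo]
i=0: BASE=juliet L=foxtrot R=bravo all differ -> CONFLICT
i=1: BASE=charlie L=kilo R=foxtrot all differ -> CONFLICT
i=2: BASE=bravo L=kilo R=foxtrot all differ -> CONFLICT
i=3: L=foxtrot, R=bravo=BASE -> take LEFT -> foxtrot
i=4: L=alpha=BASE, R=echo -> take RIGHT -> echo
Conflict count: 3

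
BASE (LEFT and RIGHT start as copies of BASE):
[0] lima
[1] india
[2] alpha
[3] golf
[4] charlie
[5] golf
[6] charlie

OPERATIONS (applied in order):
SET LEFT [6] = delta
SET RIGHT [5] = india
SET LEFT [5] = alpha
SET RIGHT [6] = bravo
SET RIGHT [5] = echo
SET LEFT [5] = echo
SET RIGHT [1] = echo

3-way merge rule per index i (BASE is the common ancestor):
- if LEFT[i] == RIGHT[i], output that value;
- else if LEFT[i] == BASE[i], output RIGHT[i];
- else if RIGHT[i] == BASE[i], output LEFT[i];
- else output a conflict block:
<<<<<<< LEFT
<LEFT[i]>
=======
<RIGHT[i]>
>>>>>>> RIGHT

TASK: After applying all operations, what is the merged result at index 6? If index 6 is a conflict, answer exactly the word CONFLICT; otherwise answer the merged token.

Answer: CONFLICT

Derivation:
Final LEFT:  [lima, india, alpha, golf, charlie, echo, delta]
Final RIGHT: [lima, echo, alpha, golf, charlie, echo, bravo]
i=0: L=lima R=lima -> agree -> lima
i=1: L=india=BASE, R=echo -> take RIGHT -> echo
i=2: L=alpha R=alpha -> agree -> alpha
i=3: L=golf R=golf -> agree -> golf
i=4: L=charlie R=charlie -> agree -> charlie
i=5: L=echo R=echo -> agree -> echo
i=6: BASE=charlie L=delta R=bravo all differ -> CONFLICT
Index 6 -> CONFLICT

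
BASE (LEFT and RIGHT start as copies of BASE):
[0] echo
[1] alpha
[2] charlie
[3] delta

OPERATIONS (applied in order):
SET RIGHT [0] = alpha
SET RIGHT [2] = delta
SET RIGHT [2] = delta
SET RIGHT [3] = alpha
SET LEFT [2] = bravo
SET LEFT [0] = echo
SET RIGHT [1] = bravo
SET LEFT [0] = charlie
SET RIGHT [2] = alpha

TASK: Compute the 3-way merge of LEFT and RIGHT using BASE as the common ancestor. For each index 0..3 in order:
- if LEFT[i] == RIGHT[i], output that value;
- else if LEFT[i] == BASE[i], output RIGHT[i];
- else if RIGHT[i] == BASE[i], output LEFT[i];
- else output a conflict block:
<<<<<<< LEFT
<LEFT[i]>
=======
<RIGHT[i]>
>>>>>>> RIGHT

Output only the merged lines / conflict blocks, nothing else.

Final LEFT:  [charlie, alpha, bravo, delta]
Final RIGHT: [alpha, bravo, alpha, alpha]
i=0: BASE=echo L=charlie R=alpha all differ -> CONFLICT
i=1: L=alpha=BASE, R=bravo -> take RIGHT -> bravo
i=2: BASE=charlie L=bravo R=alpha all differ -> CONFLICT
i=3: L=delta=BASE, R=alpha -> take RIGHT -> alpha

Answer: <<<<<<< LEFT
charlie
=======
alpha
>>>>>>> RIGHT
bravo
<<<<<<< LEFT
bravo
=======
alpha
>>>>>>> RIGHT
alpha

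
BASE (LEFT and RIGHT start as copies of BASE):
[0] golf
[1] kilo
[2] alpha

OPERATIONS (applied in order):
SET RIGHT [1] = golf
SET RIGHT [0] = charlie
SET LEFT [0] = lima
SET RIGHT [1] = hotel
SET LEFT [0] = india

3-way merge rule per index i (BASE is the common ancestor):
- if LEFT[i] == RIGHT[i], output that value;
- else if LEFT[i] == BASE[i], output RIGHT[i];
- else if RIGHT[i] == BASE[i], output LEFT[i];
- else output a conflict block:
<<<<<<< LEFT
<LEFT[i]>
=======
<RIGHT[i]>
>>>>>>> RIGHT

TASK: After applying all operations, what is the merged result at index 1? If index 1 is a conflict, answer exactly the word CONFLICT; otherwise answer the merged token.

Final LEFT:  [india, kilo, alpha]
Final RIGHT: [charlie, hotel, alpha]
i=0: BASE=golf L=india R=charlie all differ -> CONFLICT
i=1: L=kilo=BASE, R=hotel -> take RIGHT -> hotel
i=2: L=alpha R=alpha -> agree -> alpha
Index 1 -> hotel

Answer: hotel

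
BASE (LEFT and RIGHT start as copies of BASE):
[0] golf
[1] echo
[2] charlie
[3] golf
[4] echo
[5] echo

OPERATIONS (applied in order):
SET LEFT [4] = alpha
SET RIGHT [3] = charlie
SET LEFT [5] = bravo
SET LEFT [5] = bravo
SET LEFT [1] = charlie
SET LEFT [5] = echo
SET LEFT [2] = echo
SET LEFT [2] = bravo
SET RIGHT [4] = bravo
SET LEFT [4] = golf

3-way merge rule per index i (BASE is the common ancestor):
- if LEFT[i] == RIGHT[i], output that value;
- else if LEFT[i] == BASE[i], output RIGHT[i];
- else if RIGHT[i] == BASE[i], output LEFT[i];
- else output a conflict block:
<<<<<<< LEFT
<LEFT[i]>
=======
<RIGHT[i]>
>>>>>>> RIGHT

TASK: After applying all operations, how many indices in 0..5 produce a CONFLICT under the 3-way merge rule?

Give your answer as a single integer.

Answer: 1

Derivation:
Final LEFT:  [golf, charlie, bravo, golf, golf, echo]
Final RIGHT: [golf, echo, charlie, charlie, bravo, echo]
i=0: L=golf R=golf -> agree -> golf
i=1: L=charlie, R=echo=BASE -> take LEFT -> charlie
i=2: L=bravo, R=charlie=BASE -> take LEFT -> bravo
i=3: L=golf=BASE, R=charlie -> take RIGHT -> charlie
i=4: BASE=echo L=golf R=bravo all differ -> CONFLICT
i=5: L=echo R=echo -> agree -> echo
Conflict count: 1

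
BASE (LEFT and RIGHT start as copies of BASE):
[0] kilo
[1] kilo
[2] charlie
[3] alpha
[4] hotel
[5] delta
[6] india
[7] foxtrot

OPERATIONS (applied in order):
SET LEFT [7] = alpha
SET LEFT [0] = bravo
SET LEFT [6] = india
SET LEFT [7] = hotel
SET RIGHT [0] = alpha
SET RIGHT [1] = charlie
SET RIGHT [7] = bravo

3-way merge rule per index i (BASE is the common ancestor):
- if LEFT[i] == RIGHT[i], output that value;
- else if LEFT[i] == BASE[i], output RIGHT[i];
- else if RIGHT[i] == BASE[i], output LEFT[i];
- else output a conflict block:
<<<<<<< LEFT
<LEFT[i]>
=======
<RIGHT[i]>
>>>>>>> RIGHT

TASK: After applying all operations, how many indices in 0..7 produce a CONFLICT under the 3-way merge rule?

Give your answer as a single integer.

Final LEFT:  [bravo, kilo, charlie, alpha, hotel, delta, india, hotel]
Final RIGHT: [alpha, charlie, charlie, alpha, hotel, delta, india, bravo]
i=0: BASE=kilo L=bravo R=alpha all differ -> CONFLICT
i=1: L=kilo=BASE, R=charlie -> take RIGHT -> charlie
i=2: L=charlie R=charlie -> agree -> charlie
i=3: L=alpha R=alpha -> agree -> alpha
i=4: L=hotel R=hotel -> agree -> hotel
i=5: L=delta R=delta -> agree -> delta
i=6: L=india R=india -> agree -> india
i=7: BASE=foxtrot L=hotel R=bravo all differ -> CONFLICT
Conflict count: 2

Answer: 2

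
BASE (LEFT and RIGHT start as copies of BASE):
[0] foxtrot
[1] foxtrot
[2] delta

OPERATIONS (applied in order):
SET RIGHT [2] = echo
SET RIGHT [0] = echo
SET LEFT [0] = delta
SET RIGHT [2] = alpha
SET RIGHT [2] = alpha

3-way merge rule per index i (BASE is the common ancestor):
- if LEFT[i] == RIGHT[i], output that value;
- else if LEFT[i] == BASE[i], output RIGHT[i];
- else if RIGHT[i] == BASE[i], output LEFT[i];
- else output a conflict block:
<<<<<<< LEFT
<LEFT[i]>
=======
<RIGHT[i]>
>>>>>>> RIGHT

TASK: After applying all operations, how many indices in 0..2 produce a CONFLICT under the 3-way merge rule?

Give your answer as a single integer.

Final LEFT:  [delta, foxtrot, delta]
Final RIGHT: [echo, foxtrot, alpha]
i=0: BASE=foxtrot L=delta R=echo all differ -> CONFLICT
i=1: L=foxtrot R=foxtrot -> agree -> foxtrot
i=2: L=delta=BASE, R=alpha -> take RIGHT -> alpha
Conflict count: 1

Answer: 1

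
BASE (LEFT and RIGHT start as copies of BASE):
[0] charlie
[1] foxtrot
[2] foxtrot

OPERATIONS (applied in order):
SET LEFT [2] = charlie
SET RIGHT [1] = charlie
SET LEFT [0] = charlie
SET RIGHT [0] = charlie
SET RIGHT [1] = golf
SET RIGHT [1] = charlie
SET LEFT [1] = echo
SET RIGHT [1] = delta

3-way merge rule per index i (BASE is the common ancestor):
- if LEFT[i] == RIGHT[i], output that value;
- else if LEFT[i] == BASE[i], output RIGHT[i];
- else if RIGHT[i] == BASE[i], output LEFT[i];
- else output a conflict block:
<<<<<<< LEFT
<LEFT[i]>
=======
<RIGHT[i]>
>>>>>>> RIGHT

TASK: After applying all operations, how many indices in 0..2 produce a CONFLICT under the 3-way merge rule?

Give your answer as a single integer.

Answer: 1

Derivation:
Final LEFT:  [charlie, echo, charlie]
Final RIGHT: [charlie, delta, foxtrot]
i=0: L=charlie R=charlie -> agree -> charlie
i=1: BASE=foxtrot L=echo R=delta all differ -> CONFLICT
i=2: L=charlie, R=foxtrot=BASE -> take LEFT -> charlie
Conflict count: 1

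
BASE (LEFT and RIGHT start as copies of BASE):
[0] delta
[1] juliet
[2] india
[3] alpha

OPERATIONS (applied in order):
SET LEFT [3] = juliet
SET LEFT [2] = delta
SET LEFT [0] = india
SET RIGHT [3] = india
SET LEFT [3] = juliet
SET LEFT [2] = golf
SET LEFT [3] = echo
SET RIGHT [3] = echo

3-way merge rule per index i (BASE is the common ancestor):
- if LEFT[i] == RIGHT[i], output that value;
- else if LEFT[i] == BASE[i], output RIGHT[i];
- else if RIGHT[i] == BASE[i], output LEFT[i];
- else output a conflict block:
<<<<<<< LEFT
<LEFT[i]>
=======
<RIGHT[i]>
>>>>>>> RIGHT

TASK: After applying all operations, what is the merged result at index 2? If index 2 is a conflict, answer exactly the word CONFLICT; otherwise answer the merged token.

Final LEFT:  [india, juliet, golf, echo]
Final RIGHT: [delta, juliet, india, echo]
i=0: L=india, R=delta=BASE -> take LEFT -> india
i=1: L=juliet R=juliet -> agree -> juliet
i=2: L=golf, R=india=BASE -> take LEFT -> golf
i=3: L=echo R=echo -> agree -> echo
Index 2 -> golf

Answer: golf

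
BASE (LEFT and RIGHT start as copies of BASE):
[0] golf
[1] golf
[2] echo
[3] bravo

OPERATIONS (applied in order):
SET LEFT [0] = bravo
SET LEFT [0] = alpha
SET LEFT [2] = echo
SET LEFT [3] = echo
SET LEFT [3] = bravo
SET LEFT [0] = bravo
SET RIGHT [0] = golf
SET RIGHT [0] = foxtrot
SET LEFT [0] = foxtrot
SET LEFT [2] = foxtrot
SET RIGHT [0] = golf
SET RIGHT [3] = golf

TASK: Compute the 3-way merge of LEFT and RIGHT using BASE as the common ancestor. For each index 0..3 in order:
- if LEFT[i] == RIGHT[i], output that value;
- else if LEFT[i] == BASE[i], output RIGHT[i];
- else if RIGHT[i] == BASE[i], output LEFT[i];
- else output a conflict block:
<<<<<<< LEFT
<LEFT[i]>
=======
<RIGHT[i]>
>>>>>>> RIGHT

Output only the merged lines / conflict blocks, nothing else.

Final LEFT:  [foxtrot, golf, foxtrot, bravo]
Final RIGHT: [golf, golf, echo, golf]
i=0: L=foxtrot, R=golf=BASE -> take LEFT -> foxtrot
i=1: L=golf R=golf -> agree -> golf
i=2: L=foxtrot, R=echo=BASE -> take LEFT -> foxtrot
i=3: L=bravo=BASE, R=golf -> take RIGHT -> golf

Answer: foxtrot
golf
foxtrot
golf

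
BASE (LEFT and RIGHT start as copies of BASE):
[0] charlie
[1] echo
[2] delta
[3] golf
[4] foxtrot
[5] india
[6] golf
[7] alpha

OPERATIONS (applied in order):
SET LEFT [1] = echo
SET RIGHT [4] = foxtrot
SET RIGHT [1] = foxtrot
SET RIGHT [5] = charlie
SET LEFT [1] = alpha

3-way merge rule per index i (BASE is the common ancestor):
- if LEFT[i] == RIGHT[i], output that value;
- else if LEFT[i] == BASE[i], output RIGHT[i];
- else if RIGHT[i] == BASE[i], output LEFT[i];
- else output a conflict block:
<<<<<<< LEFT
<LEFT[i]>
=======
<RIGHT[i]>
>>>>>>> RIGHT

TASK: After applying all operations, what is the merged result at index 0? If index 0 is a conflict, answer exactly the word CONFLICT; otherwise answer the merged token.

Final LEFT:  [charlie, alpha, delta, golf, foxtrot, india, golf, alpha]
Final RIGHT: [charlie, foxtrot, delta, golf, foxtrot, charlie, golf, alpha]
i=0: L=charlie R=charlie -> agree -> charlie
i=1: BASE=echo L=alpha R=foxtrot all differ -> CONFLICT
i=2: L=delta R=delta -> agree -> delta
i=3: L=golf R=golf -> agree -> golf
i=4: L=foxtrot R=foxtrot -> agree -> foxtrot
i=5: L=india=BASE, R=charlie -> take RIGHT -> charlie
i=6: L=golf R=golf -> agree -> golf
i=7: L=alpha R=alpha -> agree -> alpha
Index 0 -> charlie

Answer: charlie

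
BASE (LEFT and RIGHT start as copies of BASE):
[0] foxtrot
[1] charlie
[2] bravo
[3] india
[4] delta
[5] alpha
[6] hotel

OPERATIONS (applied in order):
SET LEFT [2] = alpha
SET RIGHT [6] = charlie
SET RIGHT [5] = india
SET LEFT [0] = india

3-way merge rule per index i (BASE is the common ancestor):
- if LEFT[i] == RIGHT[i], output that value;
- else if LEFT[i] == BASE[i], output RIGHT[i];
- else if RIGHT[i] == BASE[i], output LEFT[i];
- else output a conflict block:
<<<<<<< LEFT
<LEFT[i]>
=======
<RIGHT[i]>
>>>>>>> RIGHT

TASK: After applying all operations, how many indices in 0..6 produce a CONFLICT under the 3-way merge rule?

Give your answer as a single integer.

Answer: 0

Derivation:
Final LEFT:  [india, charlie, alpha, india, delta, alpha, hotel]
Final RIGHT: [foxtrot, charlie, bravo, india, delta, india, charlie]
i=0: L=india, R=foxtrot=BASE -> take LEFT -> india
i=1: L=charlie R=charlie -> agree -> charlie
i=2: L=alpha, R=bravo=BASE -> take LEFT -> alpha
i=3: L=india R=india -> agree -> india
i=4: L=delta R=delta -> agree -> delta
i=5: L=alpha=BASE, R=india -> take RIGHT -> india
i=6: L=hotel=BASE, R=charlie -> take RIGHT -> charlie
Conflict count: 0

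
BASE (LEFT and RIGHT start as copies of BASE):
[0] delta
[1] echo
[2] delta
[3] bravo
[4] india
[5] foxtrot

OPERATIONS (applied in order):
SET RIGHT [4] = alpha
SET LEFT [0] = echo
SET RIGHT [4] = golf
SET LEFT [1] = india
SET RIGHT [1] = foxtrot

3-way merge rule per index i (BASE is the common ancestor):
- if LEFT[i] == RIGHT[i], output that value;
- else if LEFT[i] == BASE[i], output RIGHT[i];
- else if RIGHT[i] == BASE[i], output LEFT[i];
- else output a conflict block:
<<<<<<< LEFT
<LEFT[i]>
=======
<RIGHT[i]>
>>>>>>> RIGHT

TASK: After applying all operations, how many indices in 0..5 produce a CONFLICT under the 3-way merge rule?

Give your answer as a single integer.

Answer: 1

Derivation:
Final LEFT:  [echo, india, delta, bravo, india, foxtrot]
Final RIGHT: [delta, foxtrot, delta, bravo, golf, foxtrot]
i=0: L=echo, R=delta=BASE -> take LEFT -> echo
i=1: BASE=echo L=india R=foxtrot all differ -> CONFLICT
i=2: L=delta R=delta -> agree -> delta
i=3: L=bravo R=bravo -> agree -> bravo
i=4: L=india=BASE, R=golf -> take RIGHT -> golf
i=5: L=foxtrot R=foxtrot -> agree -> foxtrot
Conflict count: 1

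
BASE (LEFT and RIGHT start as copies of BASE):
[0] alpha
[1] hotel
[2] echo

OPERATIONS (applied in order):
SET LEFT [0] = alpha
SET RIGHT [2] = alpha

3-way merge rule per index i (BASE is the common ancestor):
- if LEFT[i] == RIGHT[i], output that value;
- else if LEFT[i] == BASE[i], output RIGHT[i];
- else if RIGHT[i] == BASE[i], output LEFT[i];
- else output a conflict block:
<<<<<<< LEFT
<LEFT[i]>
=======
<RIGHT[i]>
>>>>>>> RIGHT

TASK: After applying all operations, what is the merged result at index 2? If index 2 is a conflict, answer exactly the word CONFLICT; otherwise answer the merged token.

Answer: alpha

Derivation:
Final LEFT:  [alpha, hotel, echo]
Final RIGHT: [alpha, hotel, alpha]
i=0: L=alpha R=alpha -> agree -> alpha
i=1: L=hotel R=hotel -> agree -> hotel
i=2: L=echo=BASE, R=alpha -> take RIGHT -> alpha
Index 2 -> alpha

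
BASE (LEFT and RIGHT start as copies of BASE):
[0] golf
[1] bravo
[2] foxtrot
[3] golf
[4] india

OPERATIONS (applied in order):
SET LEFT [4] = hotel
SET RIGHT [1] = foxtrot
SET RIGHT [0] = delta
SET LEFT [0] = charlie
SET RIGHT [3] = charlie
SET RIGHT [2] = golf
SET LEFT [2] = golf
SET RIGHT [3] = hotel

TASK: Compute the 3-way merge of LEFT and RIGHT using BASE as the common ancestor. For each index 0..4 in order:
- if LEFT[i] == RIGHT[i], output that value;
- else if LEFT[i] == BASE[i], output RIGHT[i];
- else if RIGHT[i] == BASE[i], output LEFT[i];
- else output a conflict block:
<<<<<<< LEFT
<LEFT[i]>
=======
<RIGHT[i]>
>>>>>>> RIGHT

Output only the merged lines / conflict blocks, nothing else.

Answer: <<<<<<< LEFT
charlie
=======
delta
>>>>>>> RIGHT
foxtrot
golf
hotel
hotel

Derivation:
Final LEFT:  [charlie, bravo, golf, golf, hotel]
Final RIGHT: [delta, foxtrot, golf, hotel, india]
i=0: BASE=golf L=charlie R=delta all differ -> CONFLICT
i=1: L=bravo=BASE, R=foxtrot -> take RIGHT -> foxtrot
i=2: L=golf R=golf -> agree -> golf
i=3: L=golf=BASE, R=hotel -> take RIGHT -> hotel
i=4: L=hotel, R=india=BASE -> take LEFT -> hotel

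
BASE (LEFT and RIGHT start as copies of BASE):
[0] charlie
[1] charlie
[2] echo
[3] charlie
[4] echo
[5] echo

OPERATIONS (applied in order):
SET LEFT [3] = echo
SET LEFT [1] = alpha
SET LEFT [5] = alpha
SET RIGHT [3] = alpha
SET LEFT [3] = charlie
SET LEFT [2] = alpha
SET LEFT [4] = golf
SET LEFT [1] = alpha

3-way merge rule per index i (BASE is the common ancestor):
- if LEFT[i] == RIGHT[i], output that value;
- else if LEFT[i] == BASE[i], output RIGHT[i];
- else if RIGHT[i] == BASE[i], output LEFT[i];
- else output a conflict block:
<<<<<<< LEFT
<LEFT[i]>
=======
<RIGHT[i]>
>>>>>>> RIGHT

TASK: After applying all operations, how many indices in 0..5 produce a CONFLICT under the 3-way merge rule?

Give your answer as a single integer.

Final LEFT:  [charlie, alpha, alpha, charlie, golf, alpha]
Final RIGHT: [charlie, charlie, echo, alpha, echo, echo]
i=0: L=charlie R=charlie -> agree -> charlie
i=1: L=alpha, R=charlie=BASE -> take LEFT -> alpha
i=2: L=alpha, R=echo=BASE -> take LEFT -> alpha
i=3: L=charlie=BASE, R=alpha -> take RIGHT -> alpha
i=4: L=golf, R=echo=BASE -> take LEFT -> golf
i=5: L=alpha, R=echo=BASE -> take LEFT -> alpha
Conflict count: 0

Answer: 0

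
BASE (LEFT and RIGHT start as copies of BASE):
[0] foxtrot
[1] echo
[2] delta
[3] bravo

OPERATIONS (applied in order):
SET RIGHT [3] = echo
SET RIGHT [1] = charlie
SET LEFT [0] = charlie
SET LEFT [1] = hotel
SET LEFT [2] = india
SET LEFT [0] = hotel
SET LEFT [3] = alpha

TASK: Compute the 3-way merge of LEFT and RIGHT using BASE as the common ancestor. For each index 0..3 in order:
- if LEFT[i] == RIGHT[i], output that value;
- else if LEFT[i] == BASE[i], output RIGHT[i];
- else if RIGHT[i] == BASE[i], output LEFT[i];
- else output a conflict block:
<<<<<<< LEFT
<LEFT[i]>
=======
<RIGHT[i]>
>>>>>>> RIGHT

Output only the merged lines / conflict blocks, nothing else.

Answer: hotel
<<<<<<< LEFT
hotel
=======
charlie
>>>>>>> RIGHT
india
<<<<<<< LEFT
alpha
=======
echo
>>>>>>> RIGHT

Derivation:
Final LEFT:  [hotel, hotel, india, alpha]
Final RIGHT: [foxtrot, charlie, delta, echo]
i=0: L=hotel, R=foxtrot=BASE -> take LEFT -> hotel
i=1: BASE=echo L=hotel R=charlie all differ -> CONFLICT
i=2: L=india, R=delta=BASE -> take LEFT -> india
i=3: BASE=bravo L=alpha R=echo all differ -> CONFLICT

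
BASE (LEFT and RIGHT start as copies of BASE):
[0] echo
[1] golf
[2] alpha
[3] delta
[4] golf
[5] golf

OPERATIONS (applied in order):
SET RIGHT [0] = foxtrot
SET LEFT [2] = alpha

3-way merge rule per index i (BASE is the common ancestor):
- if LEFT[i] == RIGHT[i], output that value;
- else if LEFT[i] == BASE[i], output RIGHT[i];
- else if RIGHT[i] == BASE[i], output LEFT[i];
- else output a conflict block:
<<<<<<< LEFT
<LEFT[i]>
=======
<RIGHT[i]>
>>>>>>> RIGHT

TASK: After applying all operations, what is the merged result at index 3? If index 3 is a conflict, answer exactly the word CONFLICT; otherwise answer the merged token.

Answer: delta

Derivation:
Final LEFT:  [echo, golf, alpha, delta, golf, golf]
Final RIGHT: [foxtrot, golf, alpha, delta, golf, golf]
i=0: L=echo=BASE, R=foxtrot -> take RIGHT -> foxtrot
i=1: L=golf R=golf -> agree -> golf
i=2: L=alpha R=alpha -> agree -> alpha
i=3: L=delta R=delta -> agree -> delta
i=4: L=golf R=golf -> agree -> golf
i=5: L=golf R=golf -> agree -> golf
Index 3 -> delta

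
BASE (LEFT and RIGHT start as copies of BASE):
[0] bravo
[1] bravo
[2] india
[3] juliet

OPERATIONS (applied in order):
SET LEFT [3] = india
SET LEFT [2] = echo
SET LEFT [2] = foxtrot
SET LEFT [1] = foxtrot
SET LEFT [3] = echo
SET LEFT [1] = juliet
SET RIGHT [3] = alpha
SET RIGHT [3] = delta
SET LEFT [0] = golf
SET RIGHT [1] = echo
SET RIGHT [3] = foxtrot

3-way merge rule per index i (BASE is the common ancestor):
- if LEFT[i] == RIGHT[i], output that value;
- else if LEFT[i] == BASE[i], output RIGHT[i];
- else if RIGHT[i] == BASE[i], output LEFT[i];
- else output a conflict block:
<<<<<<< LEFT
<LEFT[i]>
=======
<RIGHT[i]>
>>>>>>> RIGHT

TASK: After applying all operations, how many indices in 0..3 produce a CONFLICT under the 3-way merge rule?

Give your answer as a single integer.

Final LEFT:  [golf, juliet, foxtrot, echo]
Final RIGHT: [bravo, echo, india, foxtrot]
i=0: L=golf, R=bravo=BASE -> take LEFT -> golf
i=1: BASE=bravo L=juliet R=echo all differ -> CONFLICT
i=2: L=foxtrot, R=india=BASE -> take LEFT -> foxtrot
i=3: BASE=juliet L=echo R=foxtrot all differ -> CONFLICT
Conflict count: 2

Answer: 2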